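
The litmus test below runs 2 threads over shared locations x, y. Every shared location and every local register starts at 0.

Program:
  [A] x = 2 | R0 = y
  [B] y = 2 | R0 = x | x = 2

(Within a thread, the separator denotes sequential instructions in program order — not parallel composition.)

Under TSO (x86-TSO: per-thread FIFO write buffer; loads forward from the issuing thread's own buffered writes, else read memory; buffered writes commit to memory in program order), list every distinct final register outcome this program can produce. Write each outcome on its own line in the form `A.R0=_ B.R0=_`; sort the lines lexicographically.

A.R0=0 B.R0=0
A.R0=0 B.R0=2
A.R0=2 B.R0=0
A.R0=2 B.R0=2

outcome vector order: (A.R0,B.R0)
|TSO outcomes| = 4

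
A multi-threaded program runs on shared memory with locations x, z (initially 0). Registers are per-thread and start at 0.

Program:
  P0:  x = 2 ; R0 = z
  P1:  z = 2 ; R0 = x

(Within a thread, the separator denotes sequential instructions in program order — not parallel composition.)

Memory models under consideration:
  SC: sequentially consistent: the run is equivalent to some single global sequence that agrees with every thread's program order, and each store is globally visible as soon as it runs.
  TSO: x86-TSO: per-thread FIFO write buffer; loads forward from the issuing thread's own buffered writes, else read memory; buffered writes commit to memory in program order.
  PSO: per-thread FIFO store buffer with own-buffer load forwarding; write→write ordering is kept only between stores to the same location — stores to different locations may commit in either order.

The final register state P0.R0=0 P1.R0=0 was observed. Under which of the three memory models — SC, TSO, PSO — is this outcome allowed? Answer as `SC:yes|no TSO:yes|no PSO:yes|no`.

SC:no TSO:yes PSO:yes

outcome vector order: (P0.R0,P1.R0)
SC (3): 02 20 22
TSO (4): 00 02 20 22
PSO (4): 00 02 20 22
target 00 ∈ {TSO,PSO}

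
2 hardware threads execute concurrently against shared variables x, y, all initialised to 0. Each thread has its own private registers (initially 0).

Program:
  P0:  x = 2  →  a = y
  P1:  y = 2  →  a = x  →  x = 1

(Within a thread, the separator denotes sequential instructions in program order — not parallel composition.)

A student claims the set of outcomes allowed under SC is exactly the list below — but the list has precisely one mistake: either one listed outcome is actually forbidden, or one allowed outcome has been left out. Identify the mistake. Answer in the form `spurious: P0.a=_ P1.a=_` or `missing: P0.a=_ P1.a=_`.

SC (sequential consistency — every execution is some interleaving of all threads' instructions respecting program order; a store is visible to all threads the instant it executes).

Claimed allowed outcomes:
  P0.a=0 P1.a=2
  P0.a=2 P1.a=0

outcome vector order: (P0.a,P1.a)
SC: 3 outcomes — {0/2 2/0 2/2}
SC∖claimed = {2/2}

missing: P0.a=2 P1.a=2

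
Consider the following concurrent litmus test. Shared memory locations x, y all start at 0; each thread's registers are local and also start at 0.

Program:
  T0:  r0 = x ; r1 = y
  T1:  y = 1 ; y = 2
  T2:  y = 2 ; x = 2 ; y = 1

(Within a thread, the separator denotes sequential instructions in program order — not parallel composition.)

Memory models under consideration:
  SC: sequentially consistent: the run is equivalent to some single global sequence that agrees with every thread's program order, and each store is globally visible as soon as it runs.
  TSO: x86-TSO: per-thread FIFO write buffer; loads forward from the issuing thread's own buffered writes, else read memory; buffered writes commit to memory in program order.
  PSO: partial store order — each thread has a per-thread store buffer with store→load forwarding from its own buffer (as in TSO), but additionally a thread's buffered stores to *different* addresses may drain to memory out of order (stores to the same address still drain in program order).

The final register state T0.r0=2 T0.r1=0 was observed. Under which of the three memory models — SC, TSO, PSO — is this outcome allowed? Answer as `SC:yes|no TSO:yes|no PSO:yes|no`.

outcome vector order: (T0.r0,T0.r1)
SC: 5 outcomes — {(0,0) (0,1) (0,2) (2,1) (2,2)}
TSO: 5 outcomes — {(0,0) (0,1) (0,2) (2,1) (2,2)}
PSO: 6 outcomes — {(0,0) (0,1) (0,2) (2,0) (2,1) (2,2)}
target (2,0) ∈ {PSO}

SC:no TSO:no PSO:yes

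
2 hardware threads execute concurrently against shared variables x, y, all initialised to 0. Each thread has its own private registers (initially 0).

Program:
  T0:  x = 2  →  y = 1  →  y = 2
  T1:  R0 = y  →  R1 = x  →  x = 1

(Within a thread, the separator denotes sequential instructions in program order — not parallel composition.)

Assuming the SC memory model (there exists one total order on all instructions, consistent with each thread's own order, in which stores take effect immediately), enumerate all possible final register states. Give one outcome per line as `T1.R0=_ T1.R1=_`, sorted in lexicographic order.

outcome vector order: (T1.R0,T1.R1)
|SC outcomes| = 4

T1.R0=0 T1.R1=0
T1.R0=0 T1.R1=2
T1.R0=1 T1.R1=2
T1.R0=2 T1.R1=2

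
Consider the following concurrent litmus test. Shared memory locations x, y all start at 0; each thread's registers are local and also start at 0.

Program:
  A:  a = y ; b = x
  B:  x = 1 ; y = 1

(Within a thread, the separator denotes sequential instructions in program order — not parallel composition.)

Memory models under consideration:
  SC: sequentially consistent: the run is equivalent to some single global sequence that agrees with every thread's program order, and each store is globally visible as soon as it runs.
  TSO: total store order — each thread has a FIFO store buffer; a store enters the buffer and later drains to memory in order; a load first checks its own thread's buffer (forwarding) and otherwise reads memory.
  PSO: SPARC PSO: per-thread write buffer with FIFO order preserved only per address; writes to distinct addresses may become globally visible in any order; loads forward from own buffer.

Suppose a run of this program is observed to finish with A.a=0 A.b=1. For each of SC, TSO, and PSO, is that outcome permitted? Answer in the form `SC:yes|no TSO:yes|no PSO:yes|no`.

SC:yes TSO:yes PSO:yes

outcome vector order: (A.a,A.b)
under SC → 00 01 11
under TSO → 00 01 11
under PSO → 00 01 10 11
target 01 ∈ {SC,TSO,PSO}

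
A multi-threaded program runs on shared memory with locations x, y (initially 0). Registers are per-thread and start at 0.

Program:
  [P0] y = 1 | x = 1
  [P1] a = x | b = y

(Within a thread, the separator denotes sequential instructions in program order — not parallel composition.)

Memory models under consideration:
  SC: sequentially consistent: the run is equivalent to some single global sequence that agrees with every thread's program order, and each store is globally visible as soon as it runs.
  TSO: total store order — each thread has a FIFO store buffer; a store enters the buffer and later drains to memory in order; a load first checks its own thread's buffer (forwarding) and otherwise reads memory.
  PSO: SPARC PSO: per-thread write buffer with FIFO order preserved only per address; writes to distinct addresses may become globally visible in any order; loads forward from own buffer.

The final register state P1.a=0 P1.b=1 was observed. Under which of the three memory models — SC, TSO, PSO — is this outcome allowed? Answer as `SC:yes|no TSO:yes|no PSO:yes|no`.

outcome vector order: (P1.a,P1.b)
SC (3): 0/0; 0/1; 1/1
TSO (3): 0/0; 0/1; 1/1
PSO (4): 0/0; 0/1; 1/0; 1/1
target 0/1 ∈ {SC,TSO,PSO}

SC:yes TSO:yes PSO:yes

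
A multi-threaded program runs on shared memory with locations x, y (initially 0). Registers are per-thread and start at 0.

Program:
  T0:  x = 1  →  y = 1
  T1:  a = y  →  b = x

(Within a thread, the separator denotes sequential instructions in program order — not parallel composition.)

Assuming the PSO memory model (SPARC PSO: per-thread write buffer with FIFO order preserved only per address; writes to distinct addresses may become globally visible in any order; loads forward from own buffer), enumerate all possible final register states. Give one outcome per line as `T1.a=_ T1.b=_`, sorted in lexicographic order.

outcome vector order: (T1.a,T1.b)
|PSO outcomes| = 4

T1.a=0 T1.b=0
T1.a=0 T1.b=1
T1.a=1 T1.b=0
T1.a=1 T1.b=1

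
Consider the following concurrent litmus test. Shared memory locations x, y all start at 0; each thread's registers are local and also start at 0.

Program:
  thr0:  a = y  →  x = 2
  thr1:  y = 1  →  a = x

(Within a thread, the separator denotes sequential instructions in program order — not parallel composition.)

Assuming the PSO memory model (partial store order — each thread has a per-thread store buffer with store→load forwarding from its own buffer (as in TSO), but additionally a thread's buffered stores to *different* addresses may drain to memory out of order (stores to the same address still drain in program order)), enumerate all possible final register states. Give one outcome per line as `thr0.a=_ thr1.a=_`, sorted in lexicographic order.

thr0.a=0 thr1.a=0
thr0.a=0 thr1.a=2
thr0.a=1 thr1.a=0
thr0.a=1 thr1.a=2

outcome vector order: (thr0.a,thr1.a)
|PSO outcomes| = 4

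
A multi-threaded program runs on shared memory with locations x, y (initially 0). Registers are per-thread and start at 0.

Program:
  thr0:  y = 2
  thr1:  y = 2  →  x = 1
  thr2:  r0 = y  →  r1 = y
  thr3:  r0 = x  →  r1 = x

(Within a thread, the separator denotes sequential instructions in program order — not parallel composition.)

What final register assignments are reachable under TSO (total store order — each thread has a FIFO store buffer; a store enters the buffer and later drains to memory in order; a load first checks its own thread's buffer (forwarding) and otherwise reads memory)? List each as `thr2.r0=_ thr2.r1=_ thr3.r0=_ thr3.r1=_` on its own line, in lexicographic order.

thr2.r0=0 thr2.r1=0 thr3.r0=0 thr3.r1=0
thr2.r0=0 thr2.r1=0 thr3.r0=0 thr3.r1=1
thr2.r0=0 thr2.r1=0 thr3.r0=1 thr3.r1=1
thr2.r0=0 thr2.r1=2 thr3.r0=0 thr3.r1=0
thr2.r0=0 thr2.r1=2 thr3.r0=0 thr3.r1=1
thr2.r0=0 thr2.r1=2 thr3.r0=1 thr3.r1=1
thr2.r0=2 thr2.r1=2 thr3.r0=0 thr3.r1=0
thr2.r0=2 thr2.r1=2 thr3.r0=0 thr3.r1=1
thr2.r0=2 thr2.r1=2 thr3.r0=1 thr3.r1=1

outcome vector order: (thr2.r0,thr2.r1,thr3.r0,thr3.r1)
|TSO outcomes| = 9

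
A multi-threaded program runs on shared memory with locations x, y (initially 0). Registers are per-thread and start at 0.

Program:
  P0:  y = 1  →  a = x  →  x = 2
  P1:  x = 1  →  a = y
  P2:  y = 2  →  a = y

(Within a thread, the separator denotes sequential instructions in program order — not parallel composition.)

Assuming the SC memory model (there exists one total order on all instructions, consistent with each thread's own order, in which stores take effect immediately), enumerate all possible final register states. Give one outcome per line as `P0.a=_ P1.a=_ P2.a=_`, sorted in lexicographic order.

outcome vector order: (P0.a,P1.a,P2.a)
|SC outcomes| = 9

P0.a=0 P1.a=1 P2.a=1
P0.a=0 P1.a=1 P2.a=2
P0.a=0 P1.a=2 P2.a=2
P0.a=1 P1.a=0 P2.a=1
P0.a=1 P1.a=0 P2.a=2
P0.a=1 P1.a=1 P2.a=1
P0.a=1 P1.a=1 P2.a=2
P0.a=1 P1.a=2 P2.a=1
P0.a=1 P1.a=2 P2.a=2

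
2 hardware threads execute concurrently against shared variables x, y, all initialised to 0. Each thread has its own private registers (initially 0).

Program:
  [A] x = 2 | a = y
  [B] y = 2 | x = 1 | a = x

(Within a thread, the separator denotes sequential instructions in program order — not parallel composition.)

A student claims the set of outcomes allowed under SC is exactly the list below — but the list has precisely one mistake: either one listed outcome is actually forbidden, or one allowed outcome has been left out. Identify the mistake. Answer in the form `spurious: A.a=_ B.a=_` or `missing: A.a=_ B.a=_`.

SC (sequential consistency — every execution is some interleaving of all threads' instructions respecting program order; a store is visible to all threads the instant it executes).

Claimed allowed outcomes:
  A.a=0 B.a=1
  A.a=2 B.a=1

outcome vector order: (A.a,B.a)
[SC] allowed = {<0 1>; <2 1>; <2 2>}
SC∖claimed = {<2 2>}

missing: A.a=2 B.a=2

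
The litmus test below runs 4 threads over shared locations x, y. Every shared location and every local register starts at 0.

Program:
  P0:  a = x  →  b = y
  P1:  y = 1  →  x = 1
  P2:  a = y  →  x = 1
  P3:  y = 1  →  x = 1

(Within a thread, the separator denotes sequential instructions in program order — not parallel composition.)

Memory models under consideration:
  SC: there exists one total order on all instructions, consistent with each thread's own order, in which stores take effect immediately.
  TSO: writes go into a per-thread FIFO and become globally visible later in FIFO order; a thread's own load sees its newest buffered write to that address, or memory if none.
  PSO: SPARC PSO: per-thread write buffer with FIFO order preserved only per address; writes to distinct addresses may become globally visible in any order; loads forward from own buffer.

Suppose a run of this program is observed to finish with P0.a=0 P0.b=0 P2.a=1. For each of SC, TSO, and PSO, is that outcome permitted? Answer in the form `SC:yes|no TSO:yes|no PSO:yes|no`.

SC:yes TSO:yes PSO:yes

outcome vector order: (P0.a,P0.b,P2.a)
SC (7): 0/0/0; 0/0/1; 0/1/0; 0/1/1; 1/0/0; 1/1/0; 1/1/1
TSO (7): 0/0/0; 0/0/1; 0/1/0; 0/1/1; 1/0/0; 1/1/0; 1/1/1
PSO (8): 0/0/0; 0/0/1; 0/1/0; 0/1/1; 1/0/0; 1/0/1; 1/1/0; 1/1/1
target 0/0/1 ∈ {SC,TSO,PSO}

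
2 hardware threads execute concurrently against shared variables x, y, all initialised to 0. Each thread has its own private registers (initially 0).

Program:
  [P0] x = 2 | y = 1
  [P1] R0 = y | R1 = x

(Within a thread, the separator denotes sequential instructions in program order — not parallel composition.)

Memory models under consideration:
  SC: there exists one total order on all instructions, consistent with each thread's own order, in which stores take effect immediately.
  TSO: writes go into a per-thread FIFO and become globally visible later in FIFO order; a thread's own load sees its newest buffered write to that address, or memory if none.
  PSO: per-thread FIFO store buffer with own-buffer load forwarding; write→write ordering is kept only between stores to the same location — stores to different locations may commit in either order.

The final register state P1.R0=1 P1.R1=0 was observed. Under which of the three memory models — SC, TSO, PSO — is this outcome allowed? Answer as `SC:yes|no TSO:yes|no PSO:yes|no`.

outcome vector order: (P1.R0,P1.R1)
[SC] allowed = {(0,0); (0,2); (1,2)}
[TSO] allowed = {(0,0); (0,2); (1,2)}
[PSO] allowed = {(0,0); (0,2); (1,0); (1,2)}
target (1,0) ∈ {PSO}

SC:no TSO:no PSO:yes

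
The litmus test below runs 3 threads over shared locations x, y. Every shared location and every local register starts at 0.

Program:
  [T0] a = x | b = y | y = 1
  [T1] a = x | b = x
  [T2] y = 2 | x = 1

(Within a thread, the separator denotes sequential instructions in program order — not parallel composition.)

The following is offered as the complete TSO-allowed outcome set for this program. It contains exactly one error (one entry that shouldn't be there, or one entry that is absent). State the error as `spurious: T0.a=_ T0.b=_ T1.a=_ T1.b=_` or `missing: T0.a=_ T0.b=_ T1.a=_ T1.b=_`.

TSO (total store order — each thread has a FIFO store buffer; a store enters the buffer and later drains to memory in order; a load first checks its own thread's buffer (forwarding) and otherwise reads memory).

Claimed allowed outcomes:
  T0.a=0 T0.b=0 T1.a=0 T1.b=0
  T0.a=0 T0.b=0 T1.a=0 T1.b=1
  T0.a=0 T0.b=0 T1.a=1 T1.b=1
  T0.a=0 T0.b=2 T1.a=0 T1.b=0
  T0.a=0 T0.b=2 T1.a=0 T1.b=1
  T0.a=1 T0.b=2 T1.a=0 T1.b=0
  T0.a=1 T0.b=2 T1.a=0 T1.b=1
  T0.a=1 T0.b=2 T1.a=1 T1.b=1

outcome vector order: (T0.a,T0.b,T1.a,T1.b)
[TSO] allowed = {<0 0 0 0>; <0 0 0 1>; <0 0 1 1>; <0 2 0 0>; <0 2 0 1>; <0 2 1 1>; <1 2 0 0>; <1 2 0 1>; <1 2 1 1>}
TSO∖claimed = {<0 2 1 1>}

missing: T0.a=0 T0.b=2 T1.a=1 T1.b=1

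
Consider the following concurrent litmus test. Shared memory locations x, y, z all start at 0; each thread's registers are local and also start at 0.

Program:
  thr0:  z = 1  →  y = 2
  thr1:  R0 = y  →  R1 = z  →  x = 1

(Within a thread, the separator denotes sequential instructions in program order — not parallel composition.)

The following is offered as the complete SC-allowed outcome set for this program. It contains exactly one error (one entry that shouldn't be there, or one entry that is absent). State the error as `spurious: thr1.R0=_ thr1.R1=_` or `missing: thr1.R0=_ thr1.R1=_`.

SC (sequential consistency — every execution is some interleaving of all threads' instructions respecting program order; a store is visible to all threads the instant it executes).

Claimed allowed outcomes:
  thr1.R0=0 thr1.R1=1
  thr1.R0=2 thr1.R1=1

missing: thr1.R0=0 thr1.R1=0

outcome vector order: (thr1.R0,thr1.R1)
SC: 3 outcomes — {0/0 0/1 2/1}
SC∖claimed = {0/0}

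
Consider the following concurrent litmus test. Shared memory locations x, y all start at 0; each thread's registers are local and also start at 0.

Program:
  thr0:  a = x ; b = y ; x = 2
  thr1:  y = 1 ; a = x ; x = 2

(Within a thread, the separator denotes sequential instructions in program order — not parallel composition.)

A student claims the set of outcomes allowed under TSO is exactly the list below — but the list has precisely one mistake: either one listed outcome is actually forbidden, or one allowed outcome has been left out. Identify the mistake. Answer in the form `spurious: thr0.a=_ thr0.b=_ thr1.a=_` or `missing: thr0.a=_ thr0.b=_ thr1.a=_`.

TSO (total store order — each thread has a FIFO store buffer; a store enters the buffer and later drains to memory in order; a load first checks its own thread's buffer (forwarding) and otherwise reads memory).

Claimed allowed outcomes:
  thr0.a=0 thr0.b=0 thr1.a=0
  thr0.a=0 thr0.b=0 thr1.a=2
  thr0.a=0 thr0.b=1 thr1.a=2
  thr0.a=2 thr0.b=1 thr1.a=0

outcome vector order: (thr0.a,thr0.b,thr1.a)
TSO (5): 000; 002; 010; 012; 210
TSO∖claimed = {010}

missing: thr0.a=0 thr0.b=1 thr1.a=0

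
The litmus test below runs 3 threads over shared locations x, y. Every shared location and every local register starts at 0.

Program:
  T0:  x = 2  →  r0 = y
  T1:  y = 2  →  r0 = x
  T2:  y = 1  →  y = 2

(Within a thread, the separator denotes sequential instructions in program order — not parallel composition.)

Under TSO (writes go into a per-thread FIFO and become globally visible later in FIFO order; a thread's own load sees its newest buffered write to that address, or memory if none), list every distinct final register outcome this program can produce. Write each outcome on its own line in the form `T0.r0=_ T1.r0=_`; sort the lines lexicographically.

outcome vector order: (T0.r0,T1.r0)
|TSO outcomes| = 6

T0.r0=0 T1.r0=0
T0.r0=0 T1.r0=2
T0.r0=1 T1.r0=0
T0.r0=1 T1.r0=2
T0.r0=2 T1.r0=0
T0.r0=2 T1.r0=2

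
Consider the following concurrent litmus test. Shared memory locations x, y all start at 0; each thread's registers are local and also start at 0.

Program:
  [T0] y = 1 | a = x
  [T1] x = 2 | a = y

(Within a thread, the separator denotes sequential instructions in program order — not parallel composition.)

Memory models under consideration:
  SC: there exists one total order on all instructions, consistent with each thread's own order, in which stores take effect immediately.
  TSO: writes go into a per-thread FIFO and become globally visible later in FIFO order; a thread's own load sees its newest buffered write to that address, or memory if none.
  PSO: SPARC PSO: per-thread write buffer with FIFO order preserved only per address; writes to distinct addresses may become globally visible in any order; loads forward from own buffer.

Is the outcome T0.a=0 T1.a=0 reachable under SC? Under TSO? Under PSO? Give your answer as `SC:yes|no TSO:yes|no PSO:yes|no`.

outcome vector order: (T0.a,T1.a)
SC: 3 outcomes — {01; 20; 21}
TSO: 4 outcomes — {00; 01; 20; 21}
PSO: 4 outcomes — {00; 01; 20; 21}
target 00 ∈ {TSO,PSO}

SC:no TSO:yes PSO:yes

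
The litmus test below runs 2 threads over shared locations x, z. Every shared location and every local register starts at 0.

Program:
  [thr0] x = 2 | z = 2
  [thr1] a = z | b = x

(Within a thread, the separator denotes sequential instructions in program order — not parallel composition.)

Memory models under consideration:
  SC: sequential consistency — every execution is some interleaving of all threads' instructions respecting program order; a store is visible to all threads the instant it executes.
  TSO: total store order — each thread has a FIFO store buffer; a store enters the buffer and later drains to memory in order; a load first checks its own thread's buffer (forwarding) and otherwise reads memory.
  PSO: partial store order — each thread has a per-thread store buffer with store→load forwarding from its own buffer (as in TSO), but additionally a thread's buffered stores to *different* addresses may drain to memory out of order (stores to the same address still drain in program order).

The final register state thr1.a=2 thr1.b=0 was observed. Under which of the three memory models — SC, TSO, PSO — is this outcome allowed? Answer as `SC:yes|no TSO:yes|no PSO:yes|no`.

outcome vector order: (thr1.a,thr1.b)
SC (3): 00, 02, 22
TSO (3): 00, 02, 22
PSO (4): 00, 02, 20, 22
target 20 ∈ {PSO}

SC:no TSO:no PSO:yes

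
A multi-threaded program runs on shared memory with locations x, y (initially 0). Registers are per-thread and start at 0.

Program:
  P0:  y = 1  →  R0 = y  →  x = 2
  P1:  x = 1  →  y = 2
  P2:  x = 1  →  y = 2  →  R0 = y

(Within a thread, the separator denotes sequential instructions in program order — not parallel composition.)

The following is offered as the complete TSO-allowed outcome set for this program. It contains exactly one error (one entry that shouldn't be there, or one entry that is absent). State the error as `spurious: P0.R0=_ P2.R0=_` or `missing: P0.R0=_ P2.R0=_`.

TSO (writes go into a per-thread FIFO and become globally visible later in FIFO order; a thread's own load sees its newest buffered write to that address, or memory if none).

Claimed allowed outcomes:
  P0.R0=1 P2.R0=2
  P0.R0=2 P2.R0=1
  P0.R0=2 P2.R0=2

outcome vector order: (P0.R0,P2.R0)
[TSO] allowed = {<1 1> <1 2> <2 1> <2 2>}
TSO∖claimed = {<1 1>}

missing: P0.R0=1 P2.R0=1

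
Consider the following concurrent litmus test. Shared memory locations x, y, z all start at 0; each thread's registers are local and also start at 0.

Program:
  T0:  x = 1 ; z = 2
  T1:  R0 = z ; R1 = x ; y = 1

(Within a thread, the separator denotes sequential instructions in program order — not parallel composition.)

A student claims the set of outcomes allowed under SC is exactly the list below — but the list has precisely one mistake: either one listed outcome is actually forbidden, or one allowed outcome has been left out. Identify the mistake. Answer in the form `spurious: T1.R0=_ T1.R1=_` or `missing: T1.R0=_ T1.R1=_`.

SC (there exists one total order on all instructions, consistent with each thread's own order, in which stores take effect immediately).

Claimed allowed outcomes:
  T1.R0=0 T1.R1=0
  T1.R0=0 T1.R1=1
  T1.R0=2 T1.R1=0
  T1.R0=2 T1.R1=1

outcome vector order: (T1.R0,T1.R1)
under SC → 00, 01, 21
claimed∖SC = {20}

spurious: T1.R0=2 T1.R1=0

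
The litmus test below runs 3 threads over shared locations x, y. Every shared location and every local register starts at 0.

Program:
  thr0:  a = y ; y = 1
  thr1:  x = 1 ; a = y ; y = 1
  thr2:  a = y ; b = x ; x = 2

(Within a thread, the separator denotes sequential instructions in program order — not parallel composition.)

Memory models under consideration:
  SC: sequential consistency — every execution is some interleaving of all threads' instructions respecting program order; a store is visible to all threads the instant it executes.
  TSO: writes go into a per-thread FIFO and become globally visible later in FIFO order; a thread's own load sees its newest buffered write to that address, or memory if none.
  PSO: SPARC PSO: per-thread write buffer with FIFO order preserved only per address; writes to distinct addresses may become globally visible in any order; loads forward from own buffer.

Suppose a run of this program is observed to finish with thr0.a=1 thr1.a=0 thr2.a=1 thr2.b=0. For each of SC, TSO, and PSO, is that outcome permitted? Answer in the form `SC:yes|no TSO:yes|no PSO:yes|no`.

outcome vector order: (thr0.a,thr1.a,thr2.a,thr2.b)
SC (10): 0/0/0/0; 0/0/0/1; 0/0/1/1; 0/1/0/0; 0/1/0/1; 0/1/1/0; 0/1/1/1; 1/0/0/0; 1/0/0/1; 1/0/1/1
TSO (11): 0/0/0/0; 0/0/0/1; 0/0/1/0; 0/0/1/1; 0/1/0/0; 0/1/0/1; 0/1/1/0; 0/1/1/1; 1/0/0/0; 1/0/0/1; 1/0/1/1
PSO (12): 0/0/0/0; 0/0/0/1; 0/0/1/0; 0/0/1/1; 0/1/0/0; 0/1/0/1; 0/1/1/0; 0/1/1/1; 1/0/0/0; 1/0/0/1; 1/0/1/0; 1/0/1/1
target 1/0/1/0 ∈ {PSO}

SC:no TSO:no PSO:yes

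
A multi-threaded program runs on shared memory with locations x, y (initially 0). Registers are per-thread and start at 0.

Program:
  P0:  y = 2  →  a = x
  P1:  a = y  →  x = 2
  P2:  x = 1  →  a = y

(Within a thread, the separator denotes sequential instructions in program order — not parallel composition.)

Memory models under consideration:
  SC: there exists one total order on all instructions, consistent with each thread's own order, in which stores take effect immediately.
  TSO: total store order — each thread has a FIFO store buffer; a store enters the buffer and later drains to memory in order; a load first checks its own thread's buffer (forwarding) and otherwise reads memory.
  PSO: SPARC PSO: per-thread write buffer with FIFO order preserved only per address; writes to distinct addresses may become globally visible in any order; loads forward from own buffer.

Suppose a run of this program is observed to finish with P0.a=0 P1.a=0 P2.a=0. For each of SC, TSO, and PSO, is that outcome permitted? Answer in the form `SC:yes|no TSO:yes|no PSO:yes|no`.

outcome vector order: (P0.a,P1.a,P2.a)
[SC] allowed = {(0,0,2) (0,2,2) (1,0,0) (1,0,2) (1,2,0) (1,2,2) (2,0,0) (2,0,2) (2,2,0) (2,2,2)}
[TSO] allowed = {(0,0,0) (0,0,2) (0,2,0) (0,2,2) (1,0,0) (1,0,2) (1,2,0) (1,2,2) (2,0,0) (2,0,2) (2,2,0) (2,2,2)}
[PSO] allowed = {(0,0,0) (0,0,2) (0,2,0) (0,2,2) (1,0,0) (1,0,2) (1,2,0) (1,2,2) (2,0,0) (2,0,2) (2,2,0) (2,2,2)}
target (0,0,0) ∈ {TSO,PSO}

SC:no TSO:yes PSO:yes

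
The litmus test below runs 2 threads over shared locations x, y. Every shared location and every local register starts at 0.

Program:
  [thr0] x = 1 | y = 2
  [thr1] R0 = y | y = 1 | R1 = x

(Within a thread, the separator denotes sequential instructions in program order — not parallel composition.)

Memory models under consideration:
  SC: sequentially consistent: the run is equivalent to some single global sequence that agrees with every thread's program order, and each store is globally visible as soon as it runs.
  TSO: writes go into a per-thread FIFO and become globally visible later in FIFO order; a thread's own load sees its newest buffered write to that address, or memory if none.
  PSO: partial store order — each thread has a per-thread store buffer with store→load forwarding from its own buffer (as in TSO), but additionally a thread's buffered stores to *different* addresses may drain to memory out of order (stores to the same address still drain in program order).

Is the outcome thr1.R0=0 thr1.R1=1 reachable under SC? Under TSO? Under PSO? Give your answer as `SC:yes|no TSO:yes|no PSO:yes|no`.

SC:yes TSO:yes PSO:yes

outcome vector order: (thr1.R0,thr1.R1)
SC: 3 outcomes — {(0,0) (0,1) (2,1)}
TSO: 3 outcomes — {(0,0) (0,1) (2,1)}
PSO: 4 outcomes — {(0,0) (0,1) (2,0) (2,1)}
target (0,1) ∈ {SC,TSO,PSO}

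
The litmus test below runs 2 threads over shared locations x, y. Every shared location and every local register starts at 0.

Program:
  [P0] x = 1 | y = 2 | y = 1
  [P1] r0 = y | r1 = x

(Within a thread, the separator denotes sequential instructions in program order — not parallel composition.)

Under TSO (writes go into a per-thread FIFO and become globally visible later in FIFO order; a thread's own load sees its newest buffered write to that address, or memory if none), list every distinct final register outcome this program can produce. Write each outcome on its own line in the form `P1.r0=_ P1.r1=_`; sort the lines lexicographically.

outcome vector order: (P1.r0,P1.r1)
|TSO outcomes| = 4

P1.r0=0 P1.r1=0
P1.r0=0 P1.r1=1
P1.r0=1 P1.r1=1
P1.r0=2 P1.r1=1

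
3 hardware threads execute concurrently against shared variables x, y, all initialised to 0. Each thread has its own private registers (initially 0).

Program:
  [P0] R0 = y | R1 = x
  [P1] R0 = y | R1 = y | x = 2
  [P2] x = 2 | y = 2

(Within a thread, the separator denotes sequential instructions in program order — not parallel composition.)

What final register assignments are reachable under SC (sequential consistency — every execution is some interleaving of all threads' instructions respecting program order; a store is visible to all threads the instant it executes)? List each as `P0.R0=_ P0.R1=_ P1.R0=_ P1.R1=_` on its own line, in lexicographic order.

outcome vector order: (P0.R0,P0.R1,P1.R0,P1.R1)
|SC outcomes| = 9

P0.R0=0 P0.R1=0 P1.R0=0 P1.R1=0
P0.R0=0 P0.R1=0 P1.R0=0 P1.R1=2
P0.R0=0 P0.R1=0 P1.R0=2 P1.R1=2
P0.R0=0 P0.R1=2 P1.R0=0 P1.R1=0
P0.R0=0 P0.R1=2 P1.R0=0 P1.R1=2
P0.R0=0 P0.R1=2 P1.R0=2 P1.R1=2
P0.R0=2 P0.R1=2 P1.R0=0 P1.R1=0
P0.R0=2 P0.R1=2 P1.R0=0 P1.R1=2
P0.R0=2 P0.R1=2 P1.R0=2 P1.R1=2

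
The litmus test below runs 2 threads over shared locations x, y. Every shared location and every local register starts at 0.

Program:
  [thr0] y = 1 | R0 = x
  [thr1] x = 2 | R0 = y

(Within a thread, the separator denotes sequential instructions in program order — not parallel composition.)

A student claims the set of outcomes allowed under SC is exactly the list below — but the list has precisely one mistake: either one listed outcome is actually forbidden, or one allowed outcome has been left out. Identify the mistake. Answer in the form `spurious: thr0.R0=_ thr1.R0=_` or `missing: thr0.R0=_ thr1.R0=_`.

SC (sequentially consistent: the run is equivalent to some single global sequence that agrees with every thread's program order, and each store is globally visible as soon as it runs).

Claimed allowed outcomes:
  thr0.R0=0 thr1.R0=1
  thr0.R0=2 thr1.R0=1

outcome vector order: (thr0.R0,thr1.R0)
under SC → 01 20 21
SC∖claimed = {20}

missing: thr0.R0=2 thr1.R0=0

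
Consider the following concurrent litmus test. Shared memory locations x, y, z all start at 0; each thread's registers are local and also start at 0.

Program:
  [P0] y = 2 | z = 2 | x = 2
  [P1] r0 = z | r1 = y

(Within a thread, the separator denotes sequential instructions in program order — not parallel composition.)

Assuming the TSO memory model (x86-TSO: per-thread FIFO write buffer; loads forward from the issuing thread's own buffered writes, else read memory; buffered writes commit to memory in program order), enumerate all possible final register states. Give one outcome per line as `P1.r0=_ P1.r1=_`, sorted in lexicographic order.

outcome vector order: (P1.r0,P1.r1)
|TSO outcomes| = 3

P1.r0=0 P1.r1=0
P1.r0=0 P1.r1=2
P1.r0=2 P1.r1=2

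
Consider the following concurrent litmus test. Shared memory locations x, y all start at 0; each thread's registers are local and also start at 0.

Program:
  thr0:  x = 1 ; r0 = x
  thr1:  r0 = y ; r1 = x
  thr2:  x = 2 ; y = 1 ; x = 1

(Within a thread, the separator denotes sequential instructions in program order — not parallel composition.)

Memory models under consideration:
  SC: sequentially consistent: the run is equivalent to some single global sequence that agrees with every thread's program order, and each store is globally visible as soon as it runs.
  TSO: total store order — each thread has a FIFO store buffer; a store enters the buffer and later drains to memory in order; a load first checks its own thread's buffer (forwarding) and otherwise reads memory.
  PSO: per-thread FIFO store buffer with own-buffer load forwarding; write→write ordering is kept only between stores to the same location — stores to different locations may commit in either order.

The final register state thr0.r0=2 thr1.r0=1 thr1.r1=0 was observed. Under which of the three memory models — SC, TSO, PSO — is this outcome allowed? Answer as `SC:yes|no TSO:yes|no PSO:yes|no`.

outcome vector order: (thr0.r0,thr1.r0,thr1.r1)
[SC] allowed = {100, 101, 102, 111, 112, 200, 201, 202, 211, 212}
[TSO] allowed = {100, 101, 102, 111, 112, 200, 201, 202, 211, 212}
[PSO] allowed = {100, 101, 102, 110, 111, 112, 200, 201, 202, 210, 211, 212}
target 210 ∈ {PSO}

SC:no TSO:no PSO:yes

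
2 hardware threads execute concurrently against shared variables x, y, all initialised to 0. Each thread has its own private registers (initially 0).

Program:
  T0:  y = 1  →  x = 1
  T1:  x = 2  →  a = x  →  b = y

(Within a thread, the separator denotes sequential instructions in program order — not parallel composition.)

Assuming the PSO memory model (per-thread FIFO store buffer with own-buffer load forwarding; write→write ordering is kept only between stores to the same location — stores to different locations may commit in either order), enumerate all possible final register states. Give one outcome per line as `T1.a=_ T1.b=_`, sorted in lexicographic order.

T1.a=1 T1.b=0
T1.a=1 T1.b=1
T1.a=2 T1.b=0
T1.a=2 T1.b=1

outcome vector order: (T1.a,T1.b)
|PSO outcomes| = 4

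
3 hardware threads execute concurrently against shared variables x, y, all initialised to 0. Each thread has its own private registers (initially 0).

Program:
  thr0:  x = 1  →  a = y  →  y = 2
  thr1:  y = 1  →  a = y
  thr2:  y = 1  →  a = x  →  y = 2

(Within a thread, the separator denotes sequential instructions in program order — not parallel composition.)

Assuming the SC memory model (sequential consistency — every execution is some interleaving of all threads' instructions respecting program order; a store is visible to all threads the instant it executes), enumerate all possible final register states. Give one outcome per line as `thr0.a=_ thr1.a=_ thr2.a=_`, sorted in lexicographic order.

outcome vector order: (thr0.a,thr1.a,thr2.a)
|SC outcomes| = 10

thr0.a=0 thr1.a=1 thr2.a=1
thr0.a=0 thr1.a=2 thr2.a=1
thr0.a=1 thr1.a=1 thr2.a=0
thr0.a=1 thr1.a=1 thr2.a=1
thr0.a=1 thr1.a=2 thr2.a=0
thr0.a=1 thr1.a=2 thr2.a=1
thr0.a=2 thr1.a=1 thr2.a=0
thr0.a=2 thr1.a=1 thr2.a=1
thr0.a=2 thr1.a=2 thr2.a=0
thr0.a=2 thr1.a=2 thr2.a=1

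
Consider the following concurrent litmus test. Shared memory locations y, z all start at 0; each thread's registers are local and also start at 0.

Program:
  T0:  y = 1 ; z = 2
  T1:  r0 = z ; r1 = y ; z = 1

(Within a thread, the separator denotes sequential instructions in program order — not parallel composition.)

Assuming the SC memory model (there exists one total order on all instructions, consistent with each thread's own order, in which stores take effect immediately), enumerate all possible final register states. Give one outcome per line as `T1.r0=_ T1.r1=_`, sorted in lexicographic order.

T1.r0=0 T1.r1=0
T1.r0=0 T1.r1=1
T1.r0=2 T1.r1=1

outcome vector order: (T1.r0,T1.r1)
|SC outcomes| = 3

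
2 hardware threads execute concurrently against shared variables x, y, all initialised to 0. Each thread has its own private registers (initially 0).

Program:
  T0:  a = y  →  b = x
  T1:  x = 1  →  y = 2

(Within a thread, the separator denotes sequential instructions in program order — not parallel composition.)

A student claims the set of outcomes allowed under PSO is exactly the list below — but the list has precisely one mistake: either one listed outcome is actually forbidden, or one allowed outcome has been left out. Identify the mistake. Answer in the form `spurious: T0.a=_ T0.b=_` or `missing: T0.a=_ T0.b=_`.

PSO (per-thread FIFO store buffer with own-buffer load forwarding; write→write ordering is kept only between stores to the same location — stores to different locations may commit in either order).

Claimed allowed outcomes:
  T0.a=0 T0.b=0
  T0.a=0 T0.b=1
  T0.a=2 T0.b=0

missing: T0.a=2 T0.b=1

outcome vector order: (T0.a,T0.b)
[PSO] allowed = {(0,0), (0,1), (2,0), (2,1)}
PSO∖claimed = {(2,1)}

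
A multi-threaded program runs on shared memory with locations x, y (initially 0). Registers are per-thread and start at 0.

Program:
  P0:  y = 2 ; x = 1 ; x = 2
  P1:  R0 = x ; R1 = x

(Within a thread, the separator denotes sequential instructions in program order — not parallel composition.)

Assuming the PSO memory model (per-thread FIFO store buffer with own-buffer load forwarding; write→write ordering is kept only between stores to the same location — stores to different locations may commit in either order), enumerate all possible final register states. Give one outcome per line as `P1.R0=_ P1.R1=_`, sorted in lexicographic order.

P1.R0=0 P1.R1=0
P1.R0=0 P1.R1=1
P1.R0=0 P1.R1=2
P1.R0=1 P1.R1=1
P1.R0=1 P1.R1=2
P1.R0=2 P1.R1=2

outcome vector order: (P1.R0,P1.R1)
|PSO outcomes| = 6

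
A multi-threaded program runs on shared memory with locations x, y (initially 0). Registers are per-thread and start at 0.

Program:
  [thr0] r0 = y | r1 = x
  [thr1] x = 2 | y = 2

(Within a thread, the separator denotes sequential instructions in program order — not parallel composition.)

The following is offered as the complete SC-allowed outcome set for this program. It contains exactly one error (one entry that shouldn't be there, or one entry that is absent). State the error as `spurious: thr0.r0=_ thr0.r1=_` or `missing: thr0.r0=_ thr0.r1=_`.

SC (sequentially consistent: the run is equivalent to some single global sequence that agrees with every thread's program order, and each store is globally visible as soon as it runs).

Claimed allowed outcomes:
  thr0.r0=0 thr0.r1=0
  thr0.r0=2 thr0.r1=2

missing: thr0.r0=0 thr0.r1=2

outcome vector order: (thr0.r0,thr0.r1)
under SC → (0,0) (0,2) (2,2)
SC∖claimed = {(0,2)}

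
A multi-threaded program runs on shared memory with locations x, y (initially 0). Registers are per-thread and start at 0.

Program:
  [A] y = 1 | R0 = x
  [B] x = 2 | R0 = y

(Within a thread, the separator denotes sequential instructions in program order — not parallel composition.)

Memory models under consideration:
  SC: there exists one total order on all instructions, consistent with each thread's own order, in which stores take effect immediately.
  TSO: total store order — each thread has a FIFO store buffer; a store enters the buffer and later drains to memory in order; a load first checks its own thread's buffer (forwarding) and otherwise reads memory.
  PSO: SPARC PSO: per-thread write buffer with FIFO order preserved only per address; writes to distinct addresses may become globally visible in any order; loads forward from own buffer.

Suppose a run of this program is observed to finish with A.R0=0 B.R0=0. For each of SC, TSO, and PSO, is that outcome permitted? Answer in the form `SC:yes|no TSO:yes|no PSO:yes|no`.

SC:no TSO:yes PSO:yes

outcome vector order: (A.R0,B.R0)
[SC] allowed = {<0 1>; <2 0>; <2 1>}
[TSO] allowed = {<0 0>; <0 1>; <2 0>; <2 1>}
[PSO] allowed = {<0 0>; <0 1>; <2 0>; <2 1>}
target <0 0> ∈ {TSO,PSO}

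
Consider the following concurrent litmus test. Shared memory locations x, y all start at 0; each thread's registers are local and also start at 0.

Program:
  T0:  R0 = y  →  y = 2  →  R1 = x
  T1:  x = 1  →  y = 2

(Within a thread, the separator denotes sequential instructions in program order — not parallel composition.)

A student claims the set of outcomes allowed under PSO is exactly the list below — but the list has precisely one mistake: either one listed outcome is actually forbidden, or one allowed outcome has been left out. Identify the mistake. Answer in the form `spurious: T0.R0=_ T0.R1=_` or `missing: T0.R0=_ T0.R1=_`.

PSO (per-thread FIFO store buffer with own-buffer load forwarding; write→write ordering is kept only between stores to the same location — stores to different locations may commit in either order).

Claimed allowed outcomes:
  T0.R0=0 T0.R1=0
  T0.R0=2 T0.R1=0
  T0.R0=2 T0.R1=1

outcome vector order: (T0.R0,T0.R1)
under PSO → (0,0) (0,1) (2,0) (2,1)
PSO∖claimed = {(0,1)}

missing: T0.R0=0 T0.R1=1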